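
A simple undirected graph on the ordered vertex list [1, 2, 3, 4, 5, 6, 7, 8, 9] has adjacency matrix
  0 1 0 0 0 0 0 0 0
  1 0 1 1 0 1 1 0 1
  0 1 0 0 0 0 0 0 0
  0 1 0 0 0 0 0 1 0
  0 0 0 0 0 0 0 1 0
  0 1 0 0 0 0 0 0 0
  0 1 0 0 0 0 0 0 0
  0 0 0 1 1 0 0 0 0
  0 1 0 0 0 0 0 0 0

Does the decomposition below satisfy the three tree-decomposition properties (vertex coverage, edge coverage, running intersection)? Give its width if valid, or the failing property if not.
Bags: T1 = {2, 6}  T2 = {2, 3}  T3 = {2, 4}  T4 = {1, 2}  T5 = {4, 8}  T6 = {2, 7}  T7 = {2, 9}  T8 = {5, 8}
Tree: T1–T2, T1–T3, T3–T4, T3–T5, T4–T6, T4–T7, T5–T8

Yes; width 1.

Vertex coverage: the bags together contain {1, 2, 3, 4, 5, 6, 7, 8, 9}, the full vertex set. Edge coverage: each edge of G has both endpoints in at least one bag. Running intersection: for every vertex, the bags containing it form a connected subtree. All three properties hold, so this is a valid tree decomposition of width max|bag| − 1 = 1, and hence tw(G) ≤ 1.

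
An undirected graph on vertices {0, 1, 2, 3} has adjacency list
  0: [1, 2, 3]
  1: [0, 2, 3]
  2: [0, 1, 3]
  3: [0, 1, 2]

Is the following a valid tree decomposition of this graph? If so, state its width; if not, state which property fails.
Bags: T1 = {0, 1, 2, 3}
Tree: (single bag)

Yes; width 3.

Checking the three conditions: (i) the bags cover all of {0, 1, 2, 3}; (ii) for each edge, some bag contains both endpoints; (iii) the bags containing any fixed vertex form a subtree. All hold, so the decomposition is valid with width 4 − 1 = 3.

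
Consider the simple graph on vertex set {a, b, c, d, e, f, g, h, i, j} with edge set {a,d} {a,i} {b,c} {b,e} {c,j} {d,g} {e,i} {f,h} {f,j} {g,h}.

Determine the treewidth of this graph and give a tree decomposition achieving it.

Every bag has size at most 3, so the width is 3 − 1 = 2 and tw(G) ≤ 2. The edges a–d–g–h–f–j–c–b–e–i–a form a cycle, so G is not a tree and its treewidth is at least 2. The upper and lower bounds meet at 2, so that is the treewidth.

Treewidth 2.
One such decomposition:
Bags: B1 = {a, d, g}  B2 = {a, g, h}  B3 = {a, f, h}  B4 = {a, f, j}  B5 = {a, c, j}  B6 = {a, b, c}  B7 = {a, b, e}  B8 = {a, e, i}
Tree: B1–B2, B2–B3, B3–B4, B4–B5, B5–B6, B6–B7, B7–B8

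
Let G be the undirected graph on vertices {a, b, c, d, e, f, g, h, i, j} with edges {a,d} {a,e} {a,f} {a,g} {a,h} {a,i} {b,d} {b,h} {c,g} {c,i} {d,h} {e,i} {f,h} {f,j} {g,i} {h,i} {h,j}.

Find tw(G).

2

A width-2 tree decomposition is:
Bags: B1 = {a, d, h}  B2 = {a, f, h}  B3 = {f, h, j}  B4 = {a, h, i}  B5 = {a, g, i}  B6 = {a, e, i}  B7 = {c, g, i}  B8 = {b, d, h}
Tree: B1–B2, B2–B3, B2–B4, B4–B5, B5–B6, B5–B7, B1–B8
Each bag holds 3 vertices, so the decomposition has width 2, which upper-bounds the treewidth. On the other hand G contains the 3-clique {c, g, i}. A clique must lie in a single bag of any decomposition, so no decomposition can have width below 2. The upper and lower bounds meet at 2, so that is the treewidth.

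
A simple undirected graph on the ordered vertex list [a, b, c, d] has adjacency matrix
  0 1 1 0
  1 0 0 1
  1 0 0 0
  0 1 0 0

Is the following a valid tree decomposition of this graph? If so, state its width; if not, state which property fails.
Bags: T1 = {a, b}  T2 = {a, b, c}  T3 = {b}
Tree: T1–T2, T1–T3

No — vertex d appears in no bag.

A tree decomposition must satisfy three properties: every vertex lies in some bag; for every edge, both endpoints lie together in some bag; and for every vertex, the bags containing it form a connected subtree. Here vertex d appears in no bag, so the decomposition is invalid.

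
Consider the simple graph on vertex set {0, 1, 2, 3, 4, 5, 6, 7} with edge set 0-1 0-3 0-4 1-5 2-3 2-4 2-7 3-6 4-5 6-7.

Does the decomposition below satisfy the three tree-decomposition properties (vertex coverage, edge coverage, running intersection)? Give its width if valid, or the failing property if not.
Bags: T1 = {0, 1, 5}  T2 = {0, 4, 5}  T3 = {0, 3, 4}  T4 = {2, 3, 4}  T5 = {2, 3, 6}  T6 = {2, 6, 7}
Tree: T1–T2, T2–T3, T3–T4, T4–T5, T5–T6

Yes; width 2.

Every vertex of G appears in some bag (union = {0, 1, 2, 3, 4, 5, 6, 7}); every edge is covered by a bag; and for each vertex v the set of bags containing v is connected in the bag tree. The decomposition is therefore valid. The largest bag has 3 vertices, so the width is 2.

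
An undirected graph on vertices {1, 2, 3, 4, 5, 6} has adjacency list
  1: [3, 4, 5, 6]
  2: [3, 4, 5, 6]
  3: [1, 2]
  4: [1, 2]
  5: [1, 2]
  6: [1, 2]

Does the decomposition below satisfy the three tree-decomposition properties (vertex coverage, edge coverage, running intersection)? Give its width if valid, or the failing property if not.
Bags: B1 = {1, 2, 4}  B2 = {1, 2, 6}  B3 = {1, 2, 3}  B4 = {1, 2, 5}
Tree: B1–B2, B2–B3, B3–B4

Vertex coverage: the bags together contain {1, 2, 3, 4, 5, 6}, the full vertex set. Edge coverage: each edge of G has both endpoints in at least one bag. Running intersection: for every vertex, the bags containing it form a connected subtree. All three properties hold, so this is a valid tree decomposition of width max|bag| − 1 = 2, and hence tw(G) ≤ 2.

Yes; width 2.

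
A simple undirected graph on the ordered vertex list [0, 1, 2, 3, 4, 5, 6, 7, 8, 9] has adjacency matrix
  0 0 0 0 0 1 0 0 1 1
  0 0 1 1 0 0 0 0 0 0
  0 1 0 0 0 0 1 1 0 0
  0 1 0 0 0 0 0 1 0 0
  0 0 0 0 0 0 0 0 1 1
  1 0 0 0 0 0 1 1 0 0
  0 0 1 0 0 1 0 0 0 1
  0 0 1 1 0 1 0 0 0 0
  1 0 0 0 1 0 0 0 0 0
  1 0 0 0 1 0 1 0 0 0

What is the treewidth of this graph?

A width-2 tree decomposition is:
Bags: B1 = {4, 8, 9}  B2 = {0, 8, 9}  B3 = {0, 6, 9}  B4 = {0, 5, 6}  B5 = {2, 5, 6}  B6 = {2, 5, 7}  B7 = {1, 2, 7}  B8 = {1, 3, 7}
Tree: B1–B2, B2–B3, B3–B4, B4–B5, B5–B6, B6–B7, B7–B8
Each bag holds 3 vertices, so the decomposition has width 2, which upper-bounds the treewidth. Since 4–8–0–9–4 is a cycle in G, G is not acyclic. Forests are exactly the graphs of treewidth ≤ 1, so tw(G) ≥ 2. Combining the bounds, tw(G) = 2.

2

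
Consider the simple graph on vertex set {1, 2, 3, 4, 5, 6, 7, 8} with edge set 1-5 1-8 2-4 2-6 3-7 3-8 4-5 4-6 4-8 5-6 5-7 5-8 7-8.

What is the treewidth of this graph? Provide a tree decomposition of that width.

The largest bag has 3 vertices, giving width 2; this decomposition certifies tw(G) ≤ 2. Conversely, {2, 4, 6} is a clique of size 3, and the vertices of any clique must share a bag in every tree decomposition; so some bag has ≥ 3 vertices and tw(G) ≥ 2. Therefore the treewidth is 2.

Treewidth 2.
One such decomposition:
Bags: B1 = {4, 5, 8}  B2 = {4, 5, 6}  B3 = {1, 5, 8}  B4 = {5, 7, 8}  B5 = {3, 7, 8}  B6 = {2, 4, 6}
Tree: B1–B2, B1–B3, B3–B4, B4–B5, B2–B6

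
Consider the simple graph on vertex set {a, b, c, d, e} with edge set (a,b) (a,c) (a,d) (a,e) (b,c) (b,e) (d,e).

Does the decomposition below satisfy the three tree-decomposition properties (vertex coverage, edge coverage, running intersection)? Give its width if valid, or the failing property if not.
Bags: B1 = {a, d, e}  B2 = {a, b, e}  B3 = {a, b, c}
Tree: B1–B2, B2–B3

Checking the three conditions: (i) the bags cover all of {a, b, c, d, e}; (ii) for each edge, some bag contains both endpoints; (iii) the bags containing any fixed vertex form a subtree. All hold, so the decomposition is valid with width 3 − 1 = 2.

Yes; width 2.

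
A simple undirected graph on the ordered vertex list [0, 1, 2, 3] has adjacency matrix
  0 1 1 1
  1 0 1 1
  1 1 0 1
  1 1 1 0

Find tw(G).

A width-3 tree decomposition is:
Bags: B1 = {0, 1, 2, 3}
Tree: (single bag)
A single bag containing all 4 vertices is trivially a valid decomposition of width 3. On the other hand G contains the 4-clique {0, 1, 2, 3}. A clique must lie in a single bag of any decomposition, so no decomposition can have width below 3. Therefore the treewidth is 3.

3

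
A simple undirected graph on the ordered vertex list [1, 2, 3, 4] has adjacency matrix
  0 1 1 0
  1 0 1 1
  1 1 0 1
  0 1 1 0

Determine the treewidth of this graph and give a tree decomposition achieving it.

Treewidth 2.
One such decomposition:
Bags: B1 = {2, 3, 4}  B2 = {1, 2, 3}
Tree: B1–B2

Each bag holds 3 vertices, so the decomposition has width 2, which upper-bounds the treewidth. On the other hand G contains the 3-clique {1, 2, 3}. A clique must lie in a single bag of any decomposition, so no decomposition can have width below 2. Combining the bounds, tw(G) = 2.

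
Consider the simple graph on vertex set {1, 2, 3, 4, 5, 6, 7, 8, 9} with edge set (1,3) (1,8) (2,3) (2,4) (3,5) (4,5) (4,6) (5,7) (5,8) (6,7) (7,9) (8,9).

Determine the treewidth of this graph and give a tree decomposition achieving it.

Each bag holds 4 vertices, so the decomposition has width 3, which upper-bounds the treewidth. For the lower bound: the 4 vertex sets {6,7,9}, {8}, {5}, {1,2,3,4} are disjoint, each induces a connected subgraph, and every pair is joined by at least one edge of G. Contracting each set to a single vertex therefore yields K_{4} as a minor, and since treewidth is minor-monotone, tw(G) ≥ tw(K_{4}) = 3. Combining the bounds, tw(G) = 3.

Treewidth 3.
One such decomposition:
Bags: B1 = {6, 7, 8, 9}  B2 = {5, 6, 7, 8}  B3 = {4, 5, 6, 8}  B4 = {1, 4, 5, 8}  B5 = {1, 3, 4, 5}  B6 = {1, 2, 3, 4}
Tree: B1–B2, B2–B3, B3–B4, B4–B5, B5–B6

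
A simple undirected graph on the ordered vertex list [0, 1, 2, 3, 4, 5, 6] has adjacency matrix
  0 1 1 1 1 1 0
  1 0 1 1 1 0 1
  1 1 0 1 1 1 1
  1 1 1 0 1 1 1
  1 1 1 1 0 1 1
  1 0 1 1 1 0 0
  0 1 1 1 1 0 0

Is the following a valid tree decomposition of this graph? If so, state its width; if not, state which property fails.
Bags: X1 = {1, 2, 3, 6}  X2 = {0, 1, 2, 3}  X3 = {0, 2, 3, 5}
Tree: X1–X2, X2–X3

No — vertex 4 appears in no bag.

A tree decomposition must satisfy three properties: every vertex lies in some bag; for every edge, both endpoints lie together in some bag; and for every vertex, the bags containing it form a connected subtree. Here vertex 4 appears in no bag, so the decomposition is invalid.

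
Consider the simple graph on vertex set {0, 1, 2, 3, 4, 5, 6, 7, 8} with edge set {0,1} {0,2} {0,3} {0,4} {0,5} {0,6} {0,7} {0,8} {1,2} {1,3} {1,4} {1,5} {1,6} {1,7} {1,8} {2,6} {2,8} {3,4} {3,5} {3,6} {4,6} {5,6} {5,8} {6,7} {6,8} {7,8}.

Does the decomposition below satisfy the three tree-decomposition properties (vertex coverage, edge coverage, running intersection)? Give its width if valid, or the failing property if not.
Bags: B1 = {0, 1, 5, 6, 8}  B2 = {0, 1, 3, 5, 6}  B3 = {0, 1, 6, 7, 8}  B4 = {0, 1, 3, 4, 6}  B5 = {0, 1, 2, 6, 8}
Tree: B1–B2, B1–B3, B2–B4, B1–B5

Yes; width 4.

Vertex coverage: the bags together contain {0, 1, 2, 3, 4, 5, 6, 7, 8}, the full vertex set. Edge coverage: each edge of G has both endpoints in at least one bag. Running intersection: for every vertex, the bags containing it form a connected subtree. All three properties hold, so this is a valid tree decomposition of width max|bag| − 1 = 4, and hence tw(G) ≤ 4.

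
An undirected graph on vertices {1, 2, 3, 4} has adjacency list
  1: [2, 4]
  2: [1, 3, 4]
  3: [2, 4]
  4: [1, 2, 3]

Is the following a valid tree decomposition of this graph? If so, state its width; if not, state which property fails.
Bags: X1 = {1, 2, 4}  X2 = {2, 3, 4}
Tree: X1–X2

Yes; width 2.

Every vertex of G appears in some bag (union = {1, 2, 3, 4}); every edge is covered by a bag; and for each vertex v the set of bags containing v is connected in the bag tree. The decomposition is therefore valid. The largest bag has 3 vertices, so the width is 2.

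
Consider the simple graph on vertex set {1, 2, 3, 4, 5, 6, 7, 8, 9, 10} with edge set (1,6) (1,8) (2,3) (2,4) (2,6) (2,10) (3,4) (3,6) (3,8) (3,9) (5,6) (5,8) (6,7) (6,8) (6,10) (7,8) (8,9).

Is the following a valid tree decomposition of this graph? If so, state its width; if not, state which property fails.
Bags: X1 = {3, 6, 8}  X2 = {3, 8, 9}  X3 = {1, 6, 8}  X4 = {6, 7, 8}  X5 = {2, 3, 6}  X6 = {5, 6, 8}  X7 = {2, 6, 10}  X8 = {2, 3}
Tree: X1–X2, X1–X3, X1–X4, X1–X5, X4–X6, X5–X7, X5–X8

A tree decomposition must satisfy three properties: every vertex lies in some bag; for every edge, both endpoints lie together in some bag; and for every vertex, the bags containing it form a connected subtree. Here vertex 4 appears in no bag, so the decomposition is invalid.

No — vertex 4 appears in no bag.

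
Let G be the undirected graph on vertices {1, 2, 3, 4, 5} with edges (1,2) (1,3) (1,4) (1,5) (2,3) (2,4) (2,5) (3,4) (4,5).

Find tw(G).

3

A width-3 tree decomposition is:
Bags: B1 = {1, 2, 4, 5}  B2 = {1, 2, 3, 4}
Tree: B1–B2
Each bag holds 4 vertices, so the decomposition has width 3, which upper-bounds the treewidth. For the lower bound, the 4 vertices {1, 2, 3, 4} are pairwise adjacent, and any tree decomposition puts a clique entirely inside one bag — forcing width ≥ 3. Therefore the treewidth is 3.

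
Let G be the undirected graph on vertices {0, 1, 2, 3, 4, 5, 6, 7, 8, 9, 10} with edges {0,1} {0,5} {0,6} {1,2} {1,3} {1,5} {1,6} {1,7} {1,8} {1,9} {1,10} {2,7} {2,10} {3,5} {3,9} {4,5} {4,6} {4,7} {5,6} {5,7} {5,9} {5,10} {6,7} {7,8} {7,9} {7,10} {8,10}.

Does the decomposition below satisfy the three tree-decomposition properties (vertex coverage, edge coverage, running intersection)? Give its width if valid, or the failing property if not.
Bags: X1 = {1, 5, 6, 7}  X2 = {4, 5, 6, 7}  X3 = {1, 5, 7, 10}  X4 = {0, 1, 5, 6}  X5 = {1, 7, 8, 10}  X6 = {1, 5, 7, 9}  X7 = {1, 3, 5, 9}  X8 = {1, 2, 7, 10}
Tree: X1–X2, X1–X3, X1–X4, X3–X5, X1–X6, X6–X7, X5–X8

Vertex coverage: the bags together contain {0, 1, 2, 3, 4, 5, 6, 7, 8, 9, 10}, the full vertex set. Edge coverage: each edge of G has both endpoints in at least one bag. Running intersection: for every vertex, the bags containing it form a connected subtree. All three properties hold, so this is a valid tree decomposition of width max|bag| − 1 = 3, and hence tw(G) ≤ 3.

Yes; width 3.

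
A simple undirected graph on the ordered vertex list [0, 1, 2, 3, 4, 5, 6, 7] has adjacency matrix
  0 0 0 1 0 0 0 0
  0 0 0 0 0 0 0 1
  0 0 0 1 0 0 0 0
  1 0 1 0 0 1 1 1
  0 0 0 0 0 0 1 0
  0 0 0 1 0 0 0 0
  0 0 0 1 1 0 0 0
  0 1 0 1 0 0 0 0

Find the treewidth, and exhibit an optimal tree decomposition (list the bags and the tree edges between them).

Each bag holds 2 vertices, so the decomposition has width 1, which upper-bounds the treewidth. Since G has at least one edge (e.g. 0–3), it is not an edgeless graph, so tw(G) ≥ 1. The upper and lower bounds meet at 1, so that is the treewidth.

Treewidth 1.
One such decomposition:
Bags: B1 = {0, 3}  B2 = {3, 7}  B3 = {1, 7}  B4 = {3, 6}  B5 = {4, 6}  B6 = {3, 5}  B7 = {2, 3}
Tree: B1–B2, B2–B3, B2–B4, B4–B5, B2–B6, B4–B7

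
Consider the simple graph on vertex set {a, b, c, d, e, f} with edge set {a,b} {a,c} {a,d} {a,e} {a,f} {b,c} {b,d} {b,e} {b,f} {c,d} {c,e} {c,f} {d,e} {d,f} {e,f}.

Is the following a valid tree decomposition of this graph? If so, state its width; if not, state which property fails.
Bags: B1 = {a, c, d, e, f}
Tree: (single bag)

A tree decomposition must satisfy three properties: every vertex lies in some bag; for every edge, both endpoints lie together in some bag; and for every vertex, the bags containing it form a connected subtree. Here vertex b appears in no bag, so the decomposition is invalid.

No — vertex b appears in no bag.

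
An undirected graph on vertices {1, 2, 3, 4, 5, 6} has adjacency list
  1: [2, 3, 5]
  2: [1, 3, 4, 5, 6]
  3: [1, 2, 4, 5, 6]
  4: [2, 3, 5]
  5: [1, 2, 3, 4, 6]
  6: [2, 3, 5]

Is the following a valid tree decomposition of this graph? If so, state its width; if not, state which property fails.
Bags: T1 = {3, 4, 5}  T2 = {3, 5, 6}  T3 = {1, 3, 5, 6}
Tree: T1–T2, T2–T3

A tree decomposition must satisfy three properties: every vertex lies in some bag; for every edge, both endpoints lie together in some bag; and for every vertex, the bags containing it form a connected subtree. Here vertex 2 appears in no bag, so the decomposition is invalid.

No — vertex 2 appears in no bag.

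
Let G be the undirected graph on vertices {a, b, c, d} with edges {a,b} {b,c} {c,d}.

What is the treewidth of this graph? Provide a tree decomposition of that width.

The largest bag has 2 vertices, giving width 1; this decomposition certifies tw(G) ≤ 1. G has an edge, so its treewidth is at least 1. Therefore the treewidth is 1.

Treewidth 1.
One optimal decomposition is:
Bags: B1 = {a, b}  B2 = {b, c}  B3 = {c, d}
Tree: B1–B2, B2–B3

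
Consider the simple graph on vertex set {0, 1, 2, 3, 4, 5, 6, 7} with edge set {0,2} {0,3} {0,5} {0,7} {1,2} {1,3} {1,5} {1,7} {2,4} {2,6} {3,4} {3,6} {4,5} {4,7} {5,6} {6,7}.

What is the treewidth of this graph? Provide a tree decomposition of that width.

Treewidth 4.
One such decomposition:
Bags: B1 = {0, 1, 2, 4, 6}  B2 = {0, 1, 3, 4, 6}  B3 = {0, 1, 4, 5, 6}  B4 = {0, 1, 4, 6, 7}
Tree: B1–B2, B2–B3, B3–B4

Each bag holds 5 vertices, so the decomposition has width 4, which upper-bounds the treewidth. For the lower bound: the 5 vertex sets {0,2}, {1,3}, {4,5}, {6}, {7} are disjoint, each induces a connected subgraph, and every pair is joined by at least one edge of G. Contracting each set to a single vertex therefore yields K_{5} as a minor, and since treewidth is minor-monotone, tw(G) ≥ tw(K_{5}) = 4. The upper and lower bounds meet at 4, so that is the treewidth.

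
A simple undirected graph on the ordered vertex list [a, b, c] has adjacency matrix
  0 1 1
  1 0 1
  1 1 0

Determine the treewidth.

A width-2 tree decomposition is:
Bags: B1 = {a, b, c}
Tree: (single bag)
A single bag containing all 3 vertices is trivially a valid decomposition of width 2. Conversely, {a, b, c} is a clique of size 3, and the vertices of any clique must share a bag in every tree decomposition; so some bag has ≥ 3 vertices and tw(G) ≥ 2. Combining the bounds, tw(G) = 2.

2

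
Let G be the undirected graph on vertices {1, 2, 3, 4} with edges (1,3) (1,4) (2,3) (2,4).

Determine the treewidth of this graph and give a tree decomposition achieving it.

Each bag holds 3 vertices, so the decomposition has width 2, which upper-bounds the treewidth. For the lower bound, G contains the cycle 3–2–4–1–3, so G is not a forest; only forests have treewidth ≤ 1, hence tw(G) ≥ 2. Therefore the treewidth is 2.

Treewidth 2.
Bags: B1 = {2, 3, 4}  B2 = {1, 3, 4}
Tree: B1–B2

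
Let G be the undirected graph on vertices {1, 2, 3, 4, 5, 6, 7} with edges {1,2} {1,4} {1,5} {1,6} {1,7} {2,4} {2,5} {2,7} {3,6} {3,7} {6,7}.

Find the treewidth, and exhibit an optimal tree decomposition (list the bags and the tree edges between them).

Each bag holds 3 vertices, so the decomposition has width 2, which upper-bounds the treewidth. On the other hand G contains the 3-clique {1, 2, 4}. A clique must lie in a single bag of any decomposition, so no decomposition can have width below 2. Therefore the treewidth is 2.

Treewidth 2.
One optimal decomposition is:
Bags: B1 = {1, 2, 7}  B2 = {1, 2, 4}  B3 = {1, 2, 5}  B4 = {1, 6, 7}  B5 = {3, 6, 7}
Tree: B1–B2, B1–B3, B1–B4, B4–B5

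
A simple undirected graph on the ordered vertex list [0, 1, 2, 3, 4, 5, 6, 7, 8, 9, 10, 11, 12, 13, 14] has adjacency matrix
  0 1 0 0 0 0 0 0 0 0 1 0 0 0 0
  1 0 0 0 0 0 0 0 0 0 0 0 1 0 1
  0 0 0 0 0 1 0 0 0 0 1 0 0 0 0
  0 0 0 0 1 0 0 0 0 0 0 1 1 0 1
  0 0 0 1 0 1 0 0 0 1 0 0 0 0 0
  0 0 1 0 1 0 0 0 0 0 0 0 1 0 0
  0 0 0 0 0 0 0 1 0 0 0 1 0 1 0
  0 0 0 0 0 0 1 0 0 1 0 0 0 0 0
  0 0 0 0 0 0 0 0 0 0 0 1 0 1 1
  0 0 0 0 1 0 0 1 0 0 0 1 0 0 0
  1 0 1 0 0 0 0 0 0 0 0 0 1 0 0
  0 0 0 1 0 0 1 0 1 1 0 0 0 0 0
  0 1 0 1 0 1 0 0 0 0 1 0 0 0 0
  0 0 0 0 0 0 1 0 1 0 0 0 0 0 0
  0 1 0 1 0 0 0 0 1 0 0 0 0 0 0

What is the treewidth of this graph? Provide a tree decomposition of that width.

Treewidth 3.
One optimal decomposition is:
Bags: B1 = {0, 1, 2, 10}  B2 = {1, 2, 10, 12}  B3 = {1, 2, 5, 12}  B4 = {1, 5, 12, 14}  B5 = {3, 5, 12, 14}  B6 = {3, 4, 5, 14}  B7 = {3, 4, 8, 14}  B8 = {3, 4, 8, 11}  B9 = {4, 8, 9, 11}  B10 = {8, 9, 11, 13}  B11 = {6, 9, 11, 13}  B12 = {6, 7, 9, 13}
Tree: B1–B2, B2–B3, B3–B4, B4–B5, B5–B6, B6–B7, B7–B8, B8–B9, B9–B10, B10–B11, B11–B12

Every bag has size at most 4, so the width is 4 − 1 = 3 and tw(G) ≤ 3. For the lower bound: the 4 vertex sets {0,2,10}, {1}, {12}, {3,4,5,14} are disjoint, each induces a connected subgraph, and every pair is joined by at least one edge of G. Contracting each set to a single vertex therefore yields K_{4} as a minor, and since treewidth is minor-monotone, tw(G) ≥ tw(K_{4}) = 3. Therefore the treewidth is 3.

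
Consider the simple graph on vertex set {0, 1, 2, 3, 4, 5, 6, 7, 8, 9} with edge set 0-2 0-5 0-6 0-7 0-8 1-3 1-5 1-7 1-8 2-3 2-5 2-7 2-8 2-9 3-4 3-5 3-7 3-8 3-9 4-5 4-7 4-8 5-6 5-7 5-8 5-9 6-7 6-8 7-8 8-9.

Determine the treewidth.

A width-4 tree decomposition is:
Bags: B1 = {1, 3, 5, 7, 8}  B2 = {2, 3, 5, 7, 8}  B3 = {2, 3, 5, 8, 9}  B4 = {0, 2, 5, 7, 8}  B5 = {0, 5, 6, 7, 8}  B6 = {3, 4, 5, 7, 8}
Tree: B1–B2, B2–B3, B2–B4, B4–B5, B2–B6
Each bag holds 5 vertices, so the decomposition has width 4, which upper-bounds the treewidth. Conversely, {2, 3, 5, 8, 9} is a clique of size 5, and the vertices of any clique must share a bag in every tree decomposition; so some bag has ≥ 5 vertices and tw(G) ≥ 4. The upper and lower bounds meet at 4, so that is the treewidth.

4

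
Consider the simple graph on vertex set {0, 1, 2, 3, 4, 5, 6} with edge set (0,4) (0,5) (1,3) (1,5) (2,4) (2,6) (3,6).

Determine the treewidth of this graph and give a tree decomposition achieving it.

The largest bag has 3 vertices, giving width 2; this decomposition certifies tw(G) ≤ 2. For the lower bound, G contains the cycle 1–3–6–2–4–0–5–1, so G is not a forest; only forests have treewidth ≤ 1, hence tw(G) ≥ 2. Therefore the treewidth is 2.

Treewidth 2.
One such decomposition:
Bags: B1 = {1, 3, 6}  B2 = {1, 2, 6}  B3 = {1, 2, 4}  B4 = {0, 1, 4}  B5 = {0, 1, 5}
Tree: B1–B2, B2–B3, B3–B4, B4–B5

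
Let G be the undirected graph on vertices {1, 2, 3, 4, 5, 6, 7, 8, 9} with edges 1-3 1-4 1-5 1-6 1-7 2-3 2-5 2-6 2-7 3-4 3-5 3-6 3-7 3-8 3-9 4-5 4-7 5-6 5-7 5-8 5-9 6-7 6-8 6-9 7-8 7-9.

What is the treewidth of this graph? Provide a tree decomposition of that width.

Treewidth 4.
One optimal decomposition is:
Bags: B1 = {3, 5, 6, 7, 9}  B2 = {3, 5, 6, 7, 8}  B3 = {1, 3, 5, 6, 7}  B4 = {2, 3, 5, 6, 7}  B5 = {1, 3, 4, 5, 7}
Tree: B1–B2, B2–B3, B3–B4, B3–B5

Each bag holds 5 vertices, so the decomposition has width 4, which upper-bounds the treewidth. Conversely, {1, 3, 4, 5, 7} is a clique of size 5, and the vertices of any clique must share a bag in every tree decomposition; so some bag has ≥ 5 vertices and tw(G) ≥ 4. Therefore the treewidth is 4.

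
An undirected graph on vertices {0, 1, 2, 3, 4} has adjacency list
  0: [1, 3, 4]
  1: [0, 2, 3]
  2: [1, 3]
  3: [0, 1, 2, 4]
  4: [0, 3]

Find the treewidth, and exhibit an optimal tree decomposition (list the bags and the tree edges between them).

Each bag holds 3 vertices, so the decomposition has width 2, which upper-bounds the treewidth. On the other hand G contains the 3-clique {0, 1, 3}. A clique must lie in a single bag of any decomposition, so no decomposition can have width below 2. Therefore the treewidth is 2.

Treewidth 2.
One such decomposition:
Bags: B1 = {0, 1, 3}  B2 = {1, 2, 3}  B3 = {0, 3, 4}
Tree: B1–B2, B1–B3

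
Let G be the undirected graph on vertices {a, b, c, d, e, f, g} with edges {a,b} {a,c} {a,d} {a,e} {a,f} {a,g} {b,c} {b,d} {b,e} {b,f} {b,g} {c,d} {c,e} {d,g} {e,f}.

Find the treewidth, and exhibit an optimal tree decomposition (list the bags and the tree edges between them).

Every bag has size at most 4, so the width is 4 − 1 = 3 and tw(G) ≤ 3. On the other hand G contains the 4-clique {a, b, d, g}. A clique must lie in a single bag of any decomposition, so no decomposition can have width below 3. Combining the bounds, tw(G) = 3.

Treewidth 3.
Bags: B1 = {a, b, c, e}  B2 = {a, b, e, f}  B3 = {a, b, c, d}  B4 = {a, b, d, g}
Tree: B1–B2, B1–B3, B3–B4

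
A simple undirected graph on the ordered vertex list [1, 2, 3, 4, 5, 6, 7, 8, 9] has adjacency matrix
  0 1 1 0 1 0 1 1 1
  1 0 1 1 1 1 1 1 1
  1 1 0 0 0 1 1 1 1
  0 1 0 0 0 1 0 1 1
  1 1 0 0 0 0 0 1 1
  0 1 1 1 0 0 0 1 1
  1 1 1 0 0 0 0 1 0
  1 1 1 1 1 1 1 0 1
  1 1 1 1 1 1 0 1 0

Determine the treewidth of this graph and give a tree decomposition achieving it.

Every bag has size at most 5, so the width is 5 − 1 = 4 and tw(G) ≤ 4. For the lower bound, the 5 vertices {1, 2, 3, 8, 9} are pairwise adjacent, and any tree decomposition puts a clique entirely inside one bag — forcing width ≥ 4. Combining the bounds, tw(G) = 4.

Treewidth 4.
One optimal decomposition is:
Bags: B1 = {2, 3, 6, 8, 9}  B2 = {1, 2, 3, 8, 9}  B3 = {1, 2, 3, 7, 8}  B4 = {1, 2, 5, 8, 9}  B5 = {2, 4, 6, 8, 9}
Tree: B1–B2, B2–B3, B2–B4, B1–B5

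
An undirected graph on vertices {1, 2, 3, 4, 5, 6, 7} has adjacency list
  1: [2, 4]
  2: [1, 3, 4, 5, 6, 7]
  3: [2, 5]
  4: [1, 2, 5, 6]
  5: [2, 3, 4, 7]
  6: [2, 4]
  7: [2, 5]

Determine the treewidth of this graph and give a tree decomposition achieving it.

Treewidth 2.
One such decomposition:
Bags: B1 = {2, 5, 7}  B2 = {2, 4, 5}  B3 = {1, 2, 4}  B4 = {2, 3, 5}  B5 = {2, 4, 6}
Tree: B1–B2, B2–B3, B2–B4, B2–B5

Every bag has size at most 3, so the width is 3 − 1 = 2 and tw(G) ≤ 2. On the other hand G contains the 3-clique {2, 3, 5}. A clique must lie in a single bag of any decomposition, so no decomposition can have width below 2. The upper and lower bounds meet at 2, so that is the treewidth.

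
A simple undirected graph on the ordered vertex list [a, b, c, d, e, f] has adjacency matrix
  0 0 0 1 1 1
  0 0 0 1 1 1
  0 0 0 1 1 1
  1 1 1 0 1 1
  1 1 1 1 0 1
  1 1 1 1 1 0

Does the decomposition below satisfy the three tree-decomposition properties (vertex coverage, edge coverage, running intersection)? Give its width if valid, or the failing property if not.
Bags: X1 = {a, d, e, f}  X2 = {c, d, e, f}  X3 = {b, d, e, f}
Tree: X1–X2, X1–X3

Every vertex of G appears in some bag (union = {a, b, c, d, e, f}); every edge is covered by a bag; and for each vertex v the set of bags containing v is connected in the bag tree. The decomposition is therefore valid. The largest bag has 4 vertices, so the width is 3.

Yes; width 3.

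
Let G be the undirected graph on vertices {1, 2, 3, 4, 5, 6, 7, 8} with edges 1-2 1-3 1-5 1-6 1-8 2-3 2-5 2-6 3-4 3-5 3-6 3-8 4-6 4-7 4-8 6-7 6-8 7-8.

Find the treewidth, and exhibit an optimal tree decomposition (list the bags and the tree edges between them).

Treewidth 3.
One optimal decomposition is:
Bags: B1 = {3, 4, 6, 8}  B2 = {1, 3, 6, 8}  B3 = {1, 2, 3, 6}  B4 = {1, 2, 3, 5}  B5 = {4, 6, 7, 8}
Tree: B1–B2, B2–B3, B3–B4, B1–B5

Every bag has size at most 4, so the width is 4 − 1 = 3 and tw(G) ≤ 3. Conversely, {1, 3, 6, 8} is a clique of size 4, and the vertices of any clique must share a bag in every tree decomposition; so some bag has ≥ 4 vertices and tw(G) ≥ 3. Combining the bounds, tw(G) = 3.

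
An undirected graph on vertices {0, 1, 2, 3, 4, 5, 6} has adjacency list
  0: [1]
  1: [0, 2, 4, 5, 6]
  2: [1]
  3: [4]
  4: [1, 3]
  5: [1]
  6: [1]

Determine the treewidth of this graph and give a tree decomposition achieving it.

Treewidth 1.
One such decomposition:
Bags: B1 = {1, 5}  B2 = {1, 2}  B3 = {1, 4}  B4 = {1, 6}  B5 = {0, 1}  B6 = {3, 4}
Tree: B1–B2, B1–B3, B2–B4, B4–B5, B3–B6

Every bag has size at most 2, so the width is 2 − 1 = 1 and tw(G) ≤ 1. Any graph with an edge has treewidth ≥ 1, and G has the edge 1–5. Hence tw(G) = 1 exactly.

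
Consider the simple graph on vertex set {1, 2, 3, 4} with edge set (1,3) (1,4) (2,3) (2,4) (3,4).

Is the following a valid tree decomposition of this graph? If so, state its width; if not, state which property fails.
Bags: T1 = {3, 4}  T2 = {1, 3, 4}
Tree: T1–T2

A tree decomposition must satisfy three properties: every vertex lies in some bag; for every edge, both endpoints lie together in some bag; and for every vertex, the bags containing it form a connected subtree. Here vertex 2 appears in no bag, so the decomposition is invalid.

No — vertex 2 appears in no bag.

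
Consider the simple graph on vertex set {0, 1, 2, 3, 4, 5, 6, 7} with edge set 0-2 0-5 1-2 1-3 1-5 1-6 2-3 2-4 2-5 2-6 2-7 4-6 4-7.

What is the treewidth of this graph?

A width-2 tree decomposition is:
Bags: B1 = {1, 2, 3}  B2 = {1, 2, 5}  B3 = {1, 2, 6}  B4 = {2, 4, 6}  B5 = {2, 4, 7}  B6 = {0, 2, 5}
Tree: B1–B2, B2–B3, B3–B4, B4–B5, B2–B6
Each bag holds 3 vertices, so the decomposition has width 2, which upper-bounds the treewidth. Conversely, {0, 2, 5} is a clique of size 3, and the vertices of any clique must share a bag in every tree decomposition; so some bag has ≥ 3 vertices and tw(G) ≥ 2. Therefore the treewidth is 2.

2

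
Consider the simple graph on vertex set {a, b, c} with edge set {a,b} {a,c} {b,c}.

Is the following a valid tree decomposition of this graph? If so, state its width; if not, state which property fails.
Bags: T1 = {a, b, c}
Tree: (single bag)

Checking the three conditions: (i) the bags cover all of {a, b, c}; (ii) for each edge, some bag contains both endpoints; (iii) the bags containing any fixed vertex form a subtree. All hold, so the decomposition is valid with width 3 − 1 = 2.

Yes; width 2.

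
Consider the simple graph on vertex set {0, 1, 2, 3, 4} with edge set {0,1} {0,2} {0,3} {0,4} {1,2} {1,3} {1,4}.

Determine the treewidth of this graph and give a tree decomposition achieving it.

Treewidth 2.
One such decomposition:
Bags: B1 = {0, 1, 2}  B2 = {0, 1, 4}  B3 = {0, 1, 3}
Tree: B1–B2, B2–B3

Every bag has size at most 3, so the width is 3 − 1 = 2 and tw(G) ≤ 2. Conversely, {0, 1, 2} is a clique of size 3, and the vertices of any clique must share a bag in every tree decomposition; so some bag has ≥ 3 vertices and tw(G) ≥ 2. Combining the bounds, tw(G) = 2.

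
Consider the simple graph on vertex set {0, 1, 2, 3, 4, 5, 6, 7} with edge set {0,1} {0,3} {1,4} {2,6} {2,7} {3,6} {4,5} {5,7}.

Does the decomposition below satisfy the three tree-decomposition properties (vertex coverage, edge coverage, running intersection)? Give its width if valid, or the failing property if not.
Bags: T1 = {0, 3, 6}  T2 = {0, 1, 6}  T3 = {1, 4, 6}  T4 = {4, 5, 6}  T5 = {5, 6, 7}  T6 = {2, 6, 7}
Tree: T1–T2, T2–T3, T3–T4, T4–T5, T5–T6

Yes; width 2.

Every vertex of G appears in some bag (union = {0, 1, 2, 3, 4, 5, 6, 7}); every edge is covered by a bag; and for each vertex v the set of bags containing v is connected in the bag tree. The decomposition is therefore valid. The largest bag has 3 vertices, so the width is 2.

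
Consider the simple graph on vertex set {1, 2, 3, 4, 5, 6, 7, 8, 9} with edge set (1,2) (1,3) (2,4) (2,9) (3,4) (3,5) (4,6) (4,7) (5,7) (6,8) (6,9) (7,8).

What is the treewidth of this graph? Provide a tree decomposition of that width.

Treewidth 3.
Bags: B1 = {5, 6, 7, 8}  B2 = {4, 5, 6, 7}  B3 = {3, 4, 5, 6}  B4 = {3, 4, 6, 9}  B5 = {2, 3, 4, 9}  B6 = {1, 2, 3, 9}
Tree: B1–B2, B2–B3, B3–B4, B4–B5, B5–B6

Each bag holds 4 vertices, so the decomposition has width 3, which upper-bounds the treewidth. For the lower bound: the 4 vertex sets {5,7,8}, {6}, {4}, {1,2,3,9} are disjoint, each induces a connected subgraph, and every pair is joined by at least one edge of G. Contracting each set to a single vertex therefore yields K_{4} as a minor, and since treewidth is minor-monotone, tw(G) ≥ tw(K_{4}) = 3. Therefore the treewidth is 3.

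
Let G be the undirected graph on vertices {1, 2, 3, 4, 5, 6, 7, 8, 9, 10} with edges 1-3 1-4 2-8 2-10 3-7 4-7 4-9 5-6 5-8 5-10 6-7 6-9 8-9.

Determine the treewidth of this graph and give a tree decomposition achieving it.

The largest bag has 3 vertices, giving width 2; this decomposition certifies tw(G) ≤ 2. Since 3–1–4–7–3 is a cycle in G, G is not acyclic. Forests are exactly the graphs of treewidth ≤ 1, so tw(G) ≥ 2. Combining the bounds, tw(G) = 2.

Treewidth 2.
One optimal decomposition is:
Bags: B1 = {1, 3, 7}  B2 = {1, 4, 7}  B3 = {4, 6, 7}  B4 = {4, 6, 9}  B5 = {5, 6, 9}  B6 = {5, 8, 9}  B7 = {5, 8, 10}  B8 = {2, 8, 10}
Tree: B1–B2, B2–B3, B3–B4, B4–B5, B5–B6, B6–B7, B7–B8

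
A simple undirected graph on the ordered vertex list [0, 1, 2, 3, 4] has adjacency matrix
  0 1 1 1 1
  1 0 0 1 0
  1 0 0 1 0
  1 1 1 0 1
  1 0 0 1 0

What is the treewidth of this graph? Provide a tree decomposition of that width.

Every bag has size at most 3, so the width is 3 − 1 = 2 and tw(G) ≤ 2. On the other hand G contains the 3-clique {0, 1, 3}. A clique must lie in a single bag of any decomposition, so no decomposition can have width below 2. The upper and lower bounds meet at 2, so that is the treewidth.

Treewidth 2.
One such decomposition:
Bags: B1 = {0, 2, 3}  B2 = {0, 1, 3}  B3 = {0, 3, 4}
Tree: B1–B2, B2–B3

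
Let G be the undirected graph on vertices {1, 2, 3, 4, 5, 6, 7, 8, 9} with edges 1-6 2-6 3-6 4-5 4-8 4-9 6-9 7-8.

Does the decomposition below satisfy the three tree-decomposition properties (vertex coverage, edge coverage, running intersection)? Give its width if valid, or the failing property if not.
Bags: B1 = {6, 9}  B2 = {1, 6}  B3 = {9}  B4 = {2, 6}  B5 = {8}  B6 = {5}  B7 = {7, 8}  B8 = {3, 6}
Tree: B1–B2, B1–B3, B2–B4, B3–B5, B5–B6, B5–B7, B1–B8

No — vertex 4 appears in no bag.

A tree decomposition must satisfy three properties: every vertex lies in some bag; for every edge, both endpoints lie together in some bag; and for every vertex, the bags containing it form a connected subtree. Here vertex 4 appears in no bag, so the decomposition is invalid.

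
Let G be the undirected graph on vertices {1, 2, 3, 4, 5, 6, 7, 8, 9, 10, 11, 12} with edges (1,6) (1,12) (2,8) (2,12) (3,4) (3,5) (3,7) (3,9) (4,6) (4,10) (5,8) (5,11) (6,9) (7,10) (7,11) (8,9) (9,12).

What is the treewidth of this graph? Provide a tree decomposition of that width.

Treewidth 3.
One such decomposition:
Bags: B1 = {1, 2, 8, 12}  B2 = {1, 8, 9, 12}  B3 = {1, 6, 8, 9}  B4 = {5, 6, 8, 9}  B5 = {3, 5, 6, 9}  B6 = {3, 4, 5, 6}  B7 = {3, 4, 5, 11}  B8 = {3, 4, 7, 11}  B9 = {4, 7, 10, 11}
Tree: B1–B2, B2–B3, B3–B4, B4–B5, B5–B6, B6–B7, B7–B8, B8–B9

The largest bag has 4 vertices, giving width 3; this decomposition certifies tw(G) ≤ 3. For the lower bound: the 4 vertex sets {1,2,12}, {8}, {9}, {3,4,5,6} are disjoint, each induces a connected subgraph, and every pair is joined by at least one edge of G. Contracting each set to a single vertex therefore yields K_{4} as a minor, and since treewidth is minor-monotone, tw(G) ≥ tw(K_{4}) = 3. Combining the bounds, tw(G) = 3.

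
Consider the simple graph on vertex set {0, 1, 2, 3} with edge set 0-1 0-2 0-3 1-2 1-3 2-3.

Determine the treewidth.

3

A width-3 tree decomposition is:
Bags: B1 = {0, 1, 2, 3}
Tree: (single bag)
With just one bag of size 4, the width is 4 − 1 = 3, so tw(G) ≤ 3. On the other hand G contains the 4-clique {0, 1, 2, 3}. A clique must lie in a single bag of any decomposition, so no decomposition can have width below 3. Combining the bounds, tw(G) = 3.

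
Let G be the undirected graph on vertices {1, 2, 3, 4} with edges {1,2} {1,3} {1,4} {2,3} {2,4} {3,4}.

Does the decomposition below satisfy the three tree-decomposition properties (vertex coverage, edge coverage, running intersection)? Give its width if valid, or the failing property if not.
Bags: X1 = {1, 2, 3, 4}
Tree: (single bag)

Yes; width 3.

Vertex coverage: the bags together contain {1, 2, 3, 4}, the full vertex set. Edge coverage: each edge of G has both endpoints in at least one bag. Running intersection: for every vertex, the bags containing it form a connected subtree. All three properties hold, so this is a valid tree decomposition of width max|bag| − 1 = 3, and hence tw(G) ≤ 3.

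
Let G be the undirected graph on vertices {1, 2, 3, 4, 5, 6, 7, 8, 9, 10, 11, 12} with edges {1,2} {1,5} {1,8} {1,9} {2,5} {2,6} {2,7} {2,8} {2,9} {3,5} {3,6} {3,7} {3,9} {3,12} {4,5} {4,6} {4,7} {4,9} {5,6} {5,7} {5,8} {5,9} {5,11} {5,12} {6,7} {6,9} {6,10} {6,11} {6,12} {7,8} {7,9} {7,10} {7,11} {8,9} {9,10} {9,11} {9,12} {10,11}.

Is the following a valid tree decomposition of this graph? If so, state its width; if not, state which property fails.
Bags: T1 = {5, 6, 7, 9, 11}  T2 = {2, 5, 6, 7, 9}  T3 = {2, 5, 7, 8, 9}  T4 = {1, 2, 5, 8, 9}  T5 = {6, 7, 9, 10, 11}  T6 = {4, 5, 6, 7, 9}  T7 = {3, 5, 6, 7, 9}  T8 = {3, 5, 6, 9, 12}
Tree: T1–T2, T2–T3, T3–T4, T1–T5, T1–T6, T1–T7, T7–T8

Every vertex of G appears in some bag (union = {1, 2, 3, 4, 5, 6, 7, 8, 9, 10, 11, 12}); every edge is covered by a bag; and for each vertex v the set of bags containing v is connected in the bag tree. The decomposition is therefore valid. The largest bag has 5 vertices, so the width is 4.

Yes; width 4.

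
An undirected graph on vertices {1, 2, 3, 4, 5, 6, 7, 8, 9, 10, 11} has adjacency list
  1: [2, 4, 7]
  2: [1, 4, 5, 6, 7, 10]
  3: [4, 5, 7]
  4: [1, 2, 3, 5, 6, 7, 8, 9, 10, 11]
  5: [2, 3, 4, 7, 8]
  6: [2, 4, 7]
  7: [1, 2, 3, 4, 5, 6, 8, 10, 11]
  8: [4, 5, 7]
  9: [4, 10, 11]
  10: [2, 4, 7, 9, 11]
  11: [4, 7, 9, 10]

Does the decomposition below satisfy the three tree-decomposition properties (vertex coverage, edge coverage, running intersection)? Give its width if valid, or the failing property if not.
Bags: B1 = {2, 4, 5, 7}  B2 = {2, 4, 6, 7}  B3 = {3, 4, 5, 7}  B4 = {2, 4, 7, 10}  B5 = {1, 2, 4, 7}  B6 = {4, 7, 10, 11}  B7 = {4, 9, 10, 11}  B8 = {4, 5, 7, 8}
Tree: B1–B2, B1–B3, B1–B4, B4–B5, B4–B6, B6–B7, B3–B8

Yes; width 3.

Every vertex of G appears in some bag (union = {1, 2, 3, 4, 5, 6, 7, 8, 9, 10, 11}); every edge is covered by a bag; and for each vertex v the set of bags containing v is connected in the bag tree. The decomposition is therefore valid. The largest bag has 4 vertices, so the width is 3.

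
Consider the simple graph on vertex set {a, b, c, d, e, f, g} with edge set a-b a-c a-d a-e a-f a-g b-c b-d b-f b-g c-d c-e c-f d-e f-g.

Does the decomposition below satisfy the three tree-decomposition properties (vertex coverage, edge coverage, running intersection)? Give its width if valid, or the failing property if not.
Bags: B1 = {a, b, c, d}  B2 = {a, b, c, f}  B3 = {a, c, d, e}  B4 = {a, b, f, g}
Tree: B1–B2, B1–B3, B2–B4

Yes; width 3.

Every vertex of G appears in some bag (union = {a, b, c, d, e, f, g}); every edge is covered by a bag; and for each vertex v the set of bags containing v is connected in the bag tree. The decomposition is therefore valid. The largest bag has 4 vertices, so the width is 3.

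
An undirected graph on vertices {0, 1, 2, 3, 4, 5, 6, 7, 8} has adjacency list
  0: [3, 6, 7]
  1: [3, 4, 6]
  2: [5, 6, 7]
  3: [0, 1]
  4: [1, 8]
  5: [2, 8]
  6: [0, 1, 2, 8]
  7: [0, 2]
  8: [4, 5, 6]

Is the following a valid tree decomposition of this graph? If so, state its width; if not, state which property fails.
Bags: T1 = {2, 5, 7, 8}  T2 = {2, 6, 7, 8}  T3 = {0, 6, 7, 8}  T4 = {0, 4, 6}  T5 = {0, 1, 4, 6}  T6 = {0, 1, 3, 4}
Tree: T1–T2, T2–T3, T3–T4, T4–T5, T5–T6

A tree decomposition must satisfy three properties: every vertex lies in some bag; for every edge, both endpoints lie together in some bag; and for every vertex, the bags containing it form a connected subtree. Here edge (8,4) lies in no bag, so the decomposition is invalid.

No — edge (8,4) lies in no bag.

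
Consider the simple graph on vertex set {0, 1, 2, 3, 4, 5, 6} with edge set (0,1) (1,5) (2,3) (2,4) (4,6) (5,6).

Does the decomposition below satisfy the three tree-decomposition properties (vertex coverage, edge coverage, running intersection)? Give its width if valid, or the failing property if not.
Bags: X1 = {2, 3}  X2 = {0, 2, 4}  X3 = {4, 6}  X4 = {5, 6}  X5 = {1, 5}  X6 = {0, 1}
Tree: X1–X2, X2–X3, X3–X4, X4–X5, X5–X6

A tree decomposition must satisfy three properties: every vertex lies in some bag; for every edge, both endpoints lie together in some bag; and for every vertex, the bags containing it form a connected subtree. Here bags containing vertex 0 are not connected in the tree, so the decomposition is invalid.

No — bags containing vertex 0 are not connected in the tree.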